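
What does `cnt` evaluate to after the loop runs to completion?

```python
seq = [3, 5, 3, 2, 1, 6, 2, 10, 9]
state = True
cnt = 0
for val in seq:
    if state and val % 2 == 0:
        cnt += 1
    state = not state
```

Let's trace through this code step by step.

Initialize: seq = [3, 5, 3, 2, 1, 6, 2, 10, 9]
Initialize: state = True
Initialize: cnt = 0
Entering loop: for val in seq:
After iteration 1: val = 3, state = False, cnt = 0
After iteration 2: val = 5, state = True, cnt = 0
After iteration 3: val = 3, state = False, cnt = 0
After iteration 4: val = 2, state = True, cnt = 0
After iteration 5: val = 1, state = False, cnt = 0
After iteration 6: val = 6, state = True, cnt = 0
After iteration 7: val = 2, state = False, cnt = 1
After iteration 8: val = 10, state = True, cnt = 1
After iteration 9: val = 9, state = False, cnt = 1
Loop ends.

Final answer: 1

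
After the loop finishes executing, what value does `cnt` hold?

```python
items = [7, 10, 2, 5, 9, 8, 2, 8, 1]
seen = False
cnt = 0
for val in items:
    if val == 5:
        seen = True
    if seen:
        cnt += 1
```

Let's trace through this code step by step.

Initialize: items = [7, 10, 2, 5, 9, 8, 2, 8, 1]
Initialize: seen = False
Initialize: cnt = 0
Entering loop: for val in items:
After iteration 1: val = 7, seen = False, cnt = 0
After iteration 2: val = 10, seen = False, cnt = 0
After iteration 3: val = 2, seen = False, cnt = 0
After iteration 4: val = 5, seen = True, cnt = 1
After iteration 5: val = 9, seen = True, cnt = 2
After iteration 6: val = 8, seen = True, cnt = 3
After iteration 7: val = 2, seen = True, cnt = 4
After iteration 8: val = 8, seen = True, cnt = 5
After iteration 9: val = 1, seen = True, cnt = 6
Loop ends.

Final answer: 6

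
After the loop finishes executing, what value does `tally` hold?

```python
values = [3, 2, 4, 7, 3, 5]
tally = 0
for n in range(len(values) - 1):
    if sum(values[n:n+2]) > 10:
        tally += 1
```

Let's trace through this code step by step.

Initialize: values = [3, 2, 4, 7, 3, 5]
Initialize: tally = 0
Entering loop: for n in range(len(values) - 1):
After iteration 1: n = 0, tally = 0
After iteration 2: n = 1, tally = 0
After iteration 3: n = 2, tally = 1
After iteration 4: n = 3, tally = 1
After iteration 5: n = 4, tally = 1
Loop ends.

Final answer: 1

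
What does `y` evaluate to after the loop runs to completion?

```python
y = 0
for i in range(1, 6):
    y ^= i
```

Let's trace through this code step by step.

Initialize: y = 0
Entering loop: for i in range(1, 6):
After iteration 1: i = 1, y = 1
After iteration 2: i = 2, y = 3
After iteration 3: i = 3, y = 0
After iteration 4: i = 4, y = 4
After iteration 5: i = 5, y = 1
Loop ends.

Final answer: 1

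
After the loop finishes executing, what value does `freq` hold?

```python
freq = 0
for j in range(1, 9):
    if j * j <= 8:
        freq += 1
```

Let's trace through this code step by step.

Initialize: freq = 0
Entering loop: for j in range(1, 9):
After iteration 1: j = 1, freq = 1
After iteration 2: j = 2, freq = 2
After iteration 3: j = 3, freq = 2
After iteration 4: j = 4, freq = 2
After iteration 5: j = 5, freq = 2
After iteration 6: j = 6, freq = 2
After iteration 7: j = 7, freq = 2
After iteration 8: j = 8, freq = 2
Loop ends.

Final answer: 2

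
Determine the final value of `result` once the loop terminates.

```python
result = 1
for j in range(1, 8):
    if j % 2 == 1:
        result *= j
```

Let's trace through this code step by step.

Initialize: result = 1
Entering loop: for j in range(1, 8):
After iteration 1: j = 1, result = 1
After iteration 2: j = 2, result = 1
After iteration 3: j = 3, result = 3
After iteration 4: j = 4, result = 3
After iteration 5: j = 5, result = 15
After iteration 6: j = 6, result = 15
After iteration 7: j = 7, result = 105
Loop ends.

Final answer: 105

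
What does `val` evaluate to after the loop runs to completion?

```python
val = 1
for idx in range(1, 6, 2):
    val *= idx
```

Let's trace through this code step by step.

Initialize: val = 1
Entering loop: for idx in range(1, 6, 2):
After iteration 1: idx = 1, val = 1
After iteration 2: idx = 3, val = 3
After iteration 3: idx = 5, val = 15
Loop ends.

Final answer: 15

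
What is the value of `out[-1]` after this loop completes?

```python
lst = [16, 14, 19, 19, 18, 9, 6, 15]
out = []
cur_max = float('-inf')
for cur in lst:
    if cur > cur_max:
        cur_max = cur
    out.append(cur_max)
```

Let's trace through this code step by step.

Initialize: lst = [16, 14, 19, 19, 18, 9, 6, 15]
Initialize: out = []
Initialize: cur_max = -inf
Entering loop: for cur in lst:
After iteration 1: cur = 16, out = [16], cur_max = 16
After iteration 2: cur = 14, out = [16, 16], cur_max = 16
After iteration 3: cur = 19, out = [16, 16, 19], cur_max = 19
After iteration 4: cur = 19, out = [16, 16, 19, 19], cur_max = 19
After iteration 5: cur = 18, out = [16, 16, 19, 19, 19], cur_max = 19
After iteration 6: cur = 9, out = [16, 16, 19, 19, 19, 19], cur_max = 19
After iteration 7: cur = 6, out = [16, 16, 19, 19, 19, 19, 19], cur_max = 19
After iteration 8: cur = 15, out = [16, 16, 19, 19, 19, 19, 19, 19], cur_max = 19
Loop ends.
out[-1] = 19

Final answer: 19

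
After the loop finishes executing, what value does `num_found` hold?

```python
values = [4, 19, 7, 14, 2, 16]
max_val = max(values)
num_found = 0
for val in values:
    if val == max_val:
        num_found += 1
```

Let's trace through this code step by step.

Initialize: values = [4, 19, 7, 14, 2, 16]
Initialize: max_val = 19
Initialize: num_found = 0
Entering loop: for val in values:
After iteration 1: val = 4, num_found = 0
After iteration 2: val = 19, num_found = 1
After iteration 3: val = 7, num_found = 1
After iteration 4: val = 14, num_found = 1
After iteration 5: val = 2, num_found = 1
After iteration 6: val = 16, num_found = 1
Loop ends.

Final answer: 1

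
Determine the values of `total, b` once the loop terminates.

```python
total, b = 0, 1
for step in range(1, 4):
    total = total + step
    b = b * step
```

Let's trace through this code step by step.

Initialize: total = 0
Initialize: b = 1
Entering loop: for step in range(1, 4):
After iteration 1: step = 1, total = 1, b = 1
After iteration 2: step = 2, total = 3, b = 2
After iteration 3: step = 3, total = 6, b = 6
Loop ends.

Final answer: 6, 6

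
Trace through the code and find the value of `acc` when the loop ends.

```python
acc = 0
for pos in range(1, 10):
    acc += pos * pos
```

Let's trace through this code step by step.

Initialize: acc = 0
Entering loop: for pos in range(1, 10):
After iteration 1: pos = 1, acc = 1
After iteration 2: pos = 2, acc = 5
After iteration 3: pos = 3, acc = 14
After iteration 4: pos = 4, acc = 30
After iteration 5: pos = 5, acc = 55
After iteration 6: pos = 6, acc = 91
After iteration 7: pos = 7, acc = 140
After iteration 8: pos = 8, acc = 204
After iteration 9: pos = 9, acc = 285
Loop ends.

Final answer: 285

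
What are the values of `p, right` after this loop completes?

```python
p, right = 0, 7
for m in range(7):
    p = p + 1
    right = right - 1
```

Let's trace through this code step by step.

Initialize: p = 0
Initialize: right = 7
Entering loop: for m in range(7):
After iteration 1: m = 0, p = 1, right = 6
After iteration 2: m = 1, p = 2, right = 5
After iteration 3: m = 2, p = 3, right = 4
After iteration 4: m = 3, p = 4, right = 3
After iteration 5: m = 4, p = 5, right = 2
After iteration 6: m = 5, p = 6, right = 1
After iteration 7: m = 6, p = 7, right = 0
Loop ends.

Final answer: 7, 0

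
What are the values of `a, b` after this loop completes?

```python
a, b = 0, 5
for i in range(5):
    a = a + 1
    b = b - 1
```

Let's trace through this code step by step.

Initialize: a = 0
Initialize: b = 5
Entering loop: for i in range(5):
After iteration 1: i = 0, a = 1, b = 4
After iteration 2: i = 1, a = 2, b = 3
After iteration 3: i = 2, a = 3, b = 2
After iteration 4: i = 3, a = 4, b = 1
After iteration 5: i = 4, a = 5, b = 0
Loop ends.

Final answer: 5, 0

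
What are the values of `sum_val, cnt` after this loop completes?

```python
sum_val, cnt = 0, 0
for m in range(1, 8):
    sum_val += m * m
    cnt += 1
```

Let's trace through this code step by step.

Initialize: sum_val = 0
Initialize: cnt = 0
Entering loop: for m in range(1, 8):
After iteration 1: m = 1, sum_val = 1, cnt = 1
After iteration 2: m = 2, sum_val = 5, cnt = 2
After iteration 3: m = 3, sum_val = 14, cnt = 3
After iteration 4: m = 4, sum_val = 30, cnt = 4
After iteration 5: m = 5, sum_val = 55, cnt = 5
After iteration 6: m = 6, sum_val = 91, cnt = 6
After iteration 7: m = 7, sum_val = 140, cnt = 7
Loop ends.

Final answer: 140, 7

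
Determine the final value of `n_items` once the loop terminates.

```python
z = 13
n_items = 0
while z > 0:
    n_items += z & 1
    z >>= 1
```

Let's trace through this code step by step.

Initialize: z = 13
Initialize: n_items = 0
Entering loop: while z > 0:
After iteration 1: z = 6, n_items = 1
After iteration 2: z = 3, n_items = 1
After iteration 3: z = 1, n_items = 2
After iteration 4: z = 0, n_items = 3
Loop ends.

Final answer: 3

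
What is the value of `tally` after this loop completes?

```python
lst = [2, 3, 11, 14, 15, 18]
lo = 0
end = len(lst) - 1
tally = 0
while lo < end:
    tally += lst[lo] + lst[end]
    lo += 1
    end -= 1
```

Let's trace through this code step by step.

Initialize: lst = [2, 3, 11, 14, 15, 18]
Initialize: lo = 0
Initialize: end = 5
Initialize: tally = 0
Entering loop: while lo < end:
After iteration 1: lo = 1, end = 4, tally = 20
After iteration 2: lo = 2, end = 3, tally = 38
After iteration 3: lo = 3, end = 2, tally = 63
Loop ends.

Final answer: 63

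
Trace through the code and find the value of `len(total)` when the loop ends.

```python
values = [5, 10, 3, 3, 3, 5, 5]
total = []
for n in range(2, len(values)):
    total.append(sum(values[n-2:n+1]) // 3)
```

Let's trace through this code step by step.

Initialize: values = [5, 10, 3, 3, 3, 5, 5]
Initialize: total = []
Entering loop: for n in range(2, len(values)):
After iteration 1: n = 2, total = [6]
After iteration 2: n = 3, total = [6, 5]
After iteration 3: n = 4, total = [6, 5, 3]
After iteration 4: n = 5, total = [6, 5, 3, 3]
After iteration 5: n = 6, total = [6, 5, 3, 3, 4]
Loop ends.
len(total) = 5

Final answer: 5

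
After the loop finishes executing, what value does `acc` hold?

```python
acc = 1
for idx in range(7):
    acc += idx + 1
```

Let's trace through this code step by step.

Initialize: acc = 1
Entering loop: for idx in range(7):
After iteration 1: idx = 0, acc = 2
After iteration 2: idx = 1, acc = 4
After iteration 3: idx = 2, acc = 7
After iteration 4: idx = 3, acc = 11
After iteration 5: idx = 4, acc = 16
After iteration 6: idx = 5, acc = 22
After iteration 7: idx = 6, acc = 29
Loop ends.

Final answer: 29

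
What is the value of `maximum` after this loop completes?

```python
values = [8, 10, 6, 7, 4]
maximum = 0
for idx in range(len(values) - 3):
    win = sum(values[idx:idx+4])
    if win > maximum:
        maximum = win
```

Let's trace through this code step by step.

Initialize: values = [8, 10, 6, 7, 4]
Initialize: maximum = 0
Entering loop: for idx in range(len(values) - 3):
After iteration 1: idx = 0, maximum = 31, win = 31
After iteration 2: idx = 1, maximum = 31, win = 27
Loop ends.

Final answer: 31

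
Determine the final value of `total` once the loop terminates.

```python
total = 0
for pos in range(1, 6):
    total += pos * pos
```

Let's trace through this code step by step.

Initialize: total = 0
Entering loop: for pos in range(1, 6):
After iteration 1: pos = 1, total = 1
After iteration 2: pos = 2, total = 5
After iteration 3: pos = 3, total = 14
After iteration 4: pos = 4, total = 30
After iteration 5: pos = 5, total = 55
Loop ends.

Final answer: 55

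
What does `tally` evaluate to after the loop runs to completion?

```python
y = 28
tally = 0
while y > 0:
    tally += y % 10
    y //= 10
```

Let's trace through this code step by step.

Initialize: y = 28
Initialize: tally = 0
Entering loop: while y > 0:
After iteration 1: y = 2, tally = 8
After iteration 2: y = 0, tally = 10
Loop ends.

Final answer: 10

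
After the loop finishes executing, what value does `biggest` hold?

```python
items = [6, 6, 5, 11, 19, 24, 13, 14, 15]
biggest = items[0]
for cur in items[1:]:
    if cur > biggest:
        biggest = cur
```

Let's trace through this code step by step.

Initialize: items = [6, 6, 5, 11, 19, 24, 13, 14, 15]
Initialize: biggest = 6
Entering loop: for cur in items[1:]:
After iteration 1: cur = 6, biggest = 6
After iteration 2: cur = 5, biggest = 6
After iteration 3: cur = 11, biggest = 11
After iteration 4: cur = 19, biggest = 19
After iteration 5: cur = 24, biggest = 24
After iteration 6: cur = 13, biggest = 24
After iteration 7: cur = 14, biggest = 24
After iteration 8: cur = 15, biggest = 24
Loop ends.

Final answer: 24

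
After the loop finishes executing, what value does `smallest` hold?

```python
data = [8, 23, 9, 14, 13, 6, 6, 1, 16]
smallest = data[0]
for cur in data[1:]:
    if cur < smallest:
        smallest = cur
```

Let's trace through this code step by step.

Initialize: data = [8, 23, 9, 14, 13, 6, 6, 1, 16]
Initialize: smallest = 8
Entering loop: for cur in data[1:]:
After iteration 1: cur = 23, smallest = 8
After iteration 2: cur = 9, smallest = 8
After iteration 3: cur = 14, smallest = 8
After iteration 4: cur = 13, smallest = 8
After iteration 5: cur = 6, smallest = 6
After iteration 6: cur = 6, smallest = 6
After iteration 7: cur = 1, smallest = 1
After iteration 8: cur = 16, smallest = 1
Loop ends.

Final answer: 1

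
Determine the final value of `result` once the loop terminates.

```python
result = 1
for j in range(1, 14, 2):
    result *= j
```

Let's trace through this code step by step.

Initialize: result = 1
Entering loop: for j in range(1, 14, 2):
After iteration 1: j = 1, result = 1
After iteration 2: j = 3, result = 3
After iteration 3: j = 5, result = 15
After iteration 4: j = 7, result = 105
After iteration 5: j = 9, result = 945
After iteration 6: j = 11, result = 10395
After iteration 7: j = 13, result = 135135
Loop ends.

Final answer: 135135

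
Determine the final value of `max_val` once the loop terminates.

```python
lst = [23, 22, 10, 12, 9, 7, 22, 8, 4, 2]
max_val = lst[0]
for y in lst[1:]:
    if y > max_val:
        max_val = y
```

Let's trace through this code step by step.

Initialize: lst = [23, 22, 10, 12, 9, 7, 22, 8, 4, 2]
Initialize: max_val = 23
Entering loop: for y in lst[1:]:
After iteration 1: y = 22, max_val = 23
After iteration 2: y = 10, max_val = 23
After iteration 3: y = 12, max_val = 23
After iteration 4: y = 9, max_val = 23
After iteration 5: y = 7, max_val = 23
After iteration 6: y = 22, max_val = 23
After iteration 7: y = 8, max_val = 23
After iteration 8: y = 4, max_val = 23
After iteration 9: y = 2, max_val = 23
Loop ends.

Final answer: 23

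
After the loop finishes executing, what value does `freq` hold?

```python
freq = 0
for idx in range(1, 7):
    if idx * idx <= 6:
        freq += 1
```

Let's trace through this code step by step.

Initialize: freq = 0
Entering loop: for idx in range(1, 7):
After iteration 1: idx = 1, freq = 1
After iteration 2: idx = 2, freq = 2
After iteration 3: idx = 3, freq = 2
After iteration 4: idx = 4, freq = 2
After iteration 5: idx = 5, freq = 2
After iteration 6: idx = 6, freq = 2
Loop ends.

Final answer: 2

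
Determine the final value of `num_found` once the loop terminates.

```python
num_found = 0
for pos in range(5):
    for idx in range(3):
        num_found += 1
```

Let's trace through this code step by step.

Initialize: num_found = 0
Entering loop: for pos in range(5):
After iteration 1: pos = 0, num_found = 3
After iteration 2: pos = 1, num_found = 6
After iteration 3: pos = 2, num_found = 9
After iteration 4: pos = 3, num_found = 12
After iteration 5: pos = 4, num_found = 15
Loop ends.

Final answer: 15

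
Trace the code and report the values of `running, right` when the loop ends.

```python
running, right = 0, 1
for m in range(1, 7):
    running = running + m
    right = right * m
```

Let's trace through this code step by step.

Initialize: running = 0
Initialize: right = 1
Entering loop: for m in range(1, 7):
After iteration 1: m = 1, running = 1, right = 1
After iteration 2: m = 2, running = 3, right = 2
After iteration 3: m = 3, running = 6, right = 6
After iteration 4: m = 4, running = 10, right = 24
After iteration 5: m = 5, running = 15, right = 120
After iteration 6: m = 6, running = 21, right = 720
Loop ends.

Final answer: 21, 720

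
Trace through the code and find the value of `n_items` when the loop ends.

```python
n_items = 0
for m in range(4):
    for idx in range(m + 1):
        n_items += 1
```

Let's trace through this code step by step.

Initialize: n_items = 0
Entering loop: for m in range(4):
After iteration 1: m = 0, n_items = 1, idx = 0
After iteration 2: m = 1, n_items = 3, idx = 1
After iteration 3: m = 2, n_items = 6, idx = 2
After iteration 4: m = 3, n_items = 10, idx = 3
Loop ends.

Final answer: 10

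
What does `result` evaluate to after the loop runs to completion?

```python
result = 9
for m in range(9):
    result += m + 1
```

Let's trace through this code step by step.

Initialize: result = 9
Entering loop: for m in range(9):
After iteration 1: m = 0, result = 10
After iteration 2: m = 1, result = 12
After iteration 3: m = 2, result = 15
After iteration 4: m = 3, result = 19
After iteration 5: m = 4, result = 24
After iteration 6: m = 5, result = 30
After iteration 7: m = 6, result = 37
After iteration 8: m = 7, result = 45
After iteration 9: m = 8, result = 54
Loop ends.

Final answer: 54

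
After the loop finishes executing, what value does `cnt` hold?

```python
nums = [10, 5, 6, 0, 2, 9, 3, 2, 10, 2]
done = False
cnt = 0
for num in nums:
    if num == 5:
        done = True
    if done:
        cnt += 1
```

Let's trace through this code step by step.

Initialize: nums = [10, 5, 6, 0, 2, 9, 3, 2, 10, 2]
Initialize: done = False
Initialize: cnt = 0
Entering loop: for num in nums:
After iteration 1: num = 10, done = False, cnt = 0
After iteration 2: num = 5, done = True, cnt = 1
After iteration 3: num = 6, done = True, cnt = 2
After iteration 4: num = 0, done = True, cnt = 3
After iteration 5: num = 2, done = True, cnt = 4
After iteration 6: num = 9, done = True, cnt = 5
After iteration 7: num = 3, done = True, cnt = 6
After iteration 8: num = 2, done = True, cnt = 7
After iteration 9: num = 10, done = True, cnt = 8
After iteration 10: num = 2, done = True, cnt = 9
Loop ends.

Final answer: 9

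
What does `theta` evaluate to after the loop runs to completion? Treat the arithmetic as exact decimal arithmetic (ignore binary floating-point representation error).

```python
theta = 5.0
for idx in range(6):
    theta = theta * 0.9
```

Let's trace through this code step by step.

Initialize: theta = 5.0
Entering loop: for idx in range(6):
After iteration 1: idx = 0, theta = 4.5
After iteration 2: idx = 1, theta = 4.05
After iteration 3: idx = 2, theta = 3.645
After iteration 4: idx = 3, theta = 3.2805
After iteration 5: idx = 4, theta = 2.95245
After iteration 6: idx = 5, theta = 2.657205
Loop ends.

Final answer: 2.657205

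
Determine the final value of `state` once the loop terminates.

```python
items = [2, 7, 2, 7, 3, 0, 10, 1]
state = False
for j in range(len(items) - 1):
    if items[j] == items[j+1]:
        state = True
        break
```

Let's trace through this code step by step.

Initialize: items = [2, 7, 2, 7, 3, 0, 10, 1]
Initialize: state = False
Entering loop: for j in range(len(items) - 1):
After iteration 1: j = 0, state = False
After iteration 2: j = 1, state = False
After iteration 3: j = 2, state = False
After iteration 4: j = 3, state = False
After iteration 5: j = 4, state = False
After iteration 6: j = 5, state = False
After iteration 7: j = 6, state = False
Loop ends.

Final answer: False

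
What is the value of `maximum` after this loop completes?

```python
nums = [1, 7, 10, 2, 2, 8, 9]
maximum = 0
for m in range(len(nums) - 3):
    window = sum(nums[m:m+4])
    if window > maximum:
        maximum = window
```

Let's trace through this code step by step.

Initialize: nums = [1, 7, 10, 2, 2, 8, 9]
Initialize: maximum = 0
Entering loop: for m in range(len(nums) - 3):
After iteration 1: m = 0, maximum = 20, window = 20
After iteration 2: m = 1, maximum = 21, window = 21
After iteration 3: m = 2, maximum = 22, window = 22
After iteration 4: m = 3, maximum = 22, window = 21
Loop ends.

Final answer: 22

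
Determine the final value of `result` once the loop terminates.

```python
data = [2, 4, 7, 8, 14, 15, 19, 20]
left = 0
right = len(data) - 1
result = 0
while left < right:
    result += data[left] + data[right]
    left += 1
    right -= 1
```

Let's trace through this code step by step.

Initialize: data = [2, 4, 7, 8, 14, 15, 19, 20]
Initialize: left = 0
Initialize: right = 7
Initialize: result = 0
Entering loop: while left < right:
After iteration 1: left = 1, right = 6, result = 22
After iteration 2: left = 2, right = 5, result = 45
After iteration 3: left = 3, right = 4, result = 67
After iteration 4: left = 4, right = 3, result = 89
Loop ends.

Final answer: 89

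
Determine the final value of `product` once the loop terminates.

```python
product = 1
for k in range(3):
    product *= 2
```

Let's trace through this code step by step.

Initialize: product = 1
Entering loop: for k in range(3):
After iteration 1: k = 0, product = 2
After iteration 2: k = 1, product = 4
After iteration 3: k = 2, product = 8
Loop ends.

Final answer: 8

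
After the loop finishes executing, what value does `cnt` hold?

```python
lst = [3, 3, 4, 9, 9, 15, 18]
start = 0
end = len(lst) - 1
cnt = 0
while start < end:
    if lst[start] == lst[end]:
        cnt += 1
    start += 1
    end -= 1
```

Let's trace through this code step by step.

Initialize: lst = [3, 3, 4, 9, 9, 15, 18]
Initialize: start = 0
Initialize: end = 6
Initialize: cnt = 0
Entering loop: while start < end:
After iteration 1: start = 1, end = 5, cnt = 0
After iteration 2: start = 2, end = 4, cnt = 0
After iteration 3: start = 3, end = 3, cnt = 0
Loop ends.

Final answer: 0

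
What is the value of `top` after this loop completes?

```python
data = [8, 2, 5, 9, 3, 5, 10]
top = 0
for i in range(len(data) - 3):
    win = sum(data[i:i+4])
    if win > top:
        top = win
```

Let's trace through this code step by step.

Initialize: data = [8, 2, 5, 9, 3, 5, 10]
Initialize: top = 0
Entering loop: for i in range(len(data) - 3):
After iteration 1: i = 0, top = 24, win = 24
After iteration 2: i = 1, top = 24, win = 19
After iteration 3: i = 2, top = 24, win = 22
After iteration 4: i = 3, top = 27, win = 27
Loop ends.

Final answer: 27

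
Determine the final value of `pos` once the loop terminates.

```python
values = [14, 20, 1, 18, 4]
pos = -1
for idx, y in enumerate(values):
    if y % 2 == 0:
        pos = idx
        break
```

Let's trace through this code step by step.

Initialize: values = [14, 20, 1, 18, 4]
Initialize: pos = -1
Entering loop: for idx, y in enumerate(values):
After iteration 1: idx = 0, y = 14, pos = 0
Loop ends.

Final answer: 0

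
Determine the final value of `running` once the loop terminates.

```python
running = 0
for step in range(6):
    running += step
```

Let's trace through this code step by step.

Initialize: running = 0
Entering loop: for step in range(6):
After iteration 1: step = 0, running = 0
After iteration 2: step = 1, running = 1
After iteration 3: step = 2, running = 3
After iteration 4: step = 3, running = 6
After iteration 5: step = 4, running = 10
After iteration 6: step = 5, running = 15
Loop ends.

Final answer: 15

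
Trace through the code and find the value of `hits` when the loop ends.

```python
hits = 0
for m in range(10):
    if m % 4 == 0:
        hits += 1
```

Let's trace through this code step by step.

Initialize: hits = 0
Entering loop: for m in range(10):
After iteration 1: m = 0, hits = 1
After iteration 2: m = 1, hits = 1
After iteration 3: m = 2, hits = 1
After iteration 4: m = 3, hits = 1
After iteration 5: m = 4, hits = 2
After iteration 6: m = 5, hits = 2
After iteration 7: m = 6, hits = 2
After iteration 8: m = 7, hits = 2
After iteration 9: m = 8, hits = 3
After iteration 10: m = 9, hits = 3
Loop ends.

Final answer: 3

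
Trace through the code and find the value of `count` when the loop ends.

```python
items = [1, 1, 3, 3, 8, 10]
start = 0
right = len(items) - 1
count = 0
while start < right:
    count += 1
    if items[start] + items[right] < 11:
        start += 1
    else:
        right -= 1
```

Let's trace through this code step by step.

Initialize: items = [1, 1, 3, 3, 8, 10]
Initialize: start = 0
Initialize: right = 5
Initialize: count = 0
Entering loop: while start < right:
After iteration 1: start = 0, right = 4, count = 1
After iteration 2: start = 1, right = 4, count = 2
After iteration 3: start = 2, right = 4, count = 3
After iteration 4: start = 2, right = 3, count = 4
After iteration 5: start = 3, right = 3, count = 5
Loop ends.

Final answer: 5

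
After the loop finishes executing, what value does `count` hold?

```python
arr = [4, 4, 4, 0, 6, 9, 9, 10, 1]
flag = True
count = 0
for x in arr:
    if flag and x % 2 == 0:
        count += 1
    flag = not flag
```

Let's trace through this code step by step.

Initialize: arr = [4, 4, 4, 0, 6, 9, 9, 10, 1]
Initialize: flag = True
Initialize: count = 0
Entering loop: for x in arr:
After iteration 1: x = 4, flag = False, count = 1
After iteration 2: x = 4, flag = True, count = 1
After iteration 3: x = 4, flag = False, count = 2
After iteration 4: x = 0, flag = True, count = 2
After iteration 5: x = 6, flag = False, count = 3
After iteration 6: x = 9, flag = True, count = 3
After iteration 7: x = 9, flag = False, count = 3
After iteration 8: x = 10, flag = True, count = 3
After iteration 9: x = 1, flag = False, count = 3
Loop ends.

Final answer: 3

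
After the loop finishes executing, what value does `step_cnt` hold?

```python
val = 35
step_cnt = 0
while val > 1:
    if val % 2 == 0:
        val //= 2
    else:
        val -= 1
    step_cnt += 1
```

Let's trace through this code step by step.

Initialize: val = 35
Initialize: step_cnt = 0
Entering loop: while val > 1:
After iteration 1: val = 34, step_cnt = 1
After iteration 2: val = 17, step_cnt = 2
After iteration 3: val = 16, step_cnt = 3
After iteration 4: val = 8, step_cnt = 4
After iteration 5: val = 4, step_cnt = 5
After iteration 6: val = 2, step_cnt = 6
After iteration 7: val = 1, step_cnt = 7
Loop ends.

Final answer: 7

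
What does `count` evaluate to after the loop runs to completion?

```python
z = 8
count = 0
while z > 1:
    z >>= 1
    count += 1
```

Let's trace through this code step by step.

Initialize: z = 8
Initialize: count = 0
Entering loop: while z > 1:
After iteration 1: z = 4, count = 1
After iteration 2: z = 2, count = 2
After iteration 3: z = 1, count = 3
Loop ends.

Final answer: 3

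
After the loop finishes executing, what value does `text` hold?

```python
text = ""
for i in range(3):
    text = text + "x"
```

Let's trace through this code step by step.

Initialize: text = ''
Entering loop: for i in range(3):
After iteration 1: i = 0, text = 'x'
After iteration 2: i = 1, text = 'xx'
After iteration 3: i = 2, text = 'xxx'
Loop ends.

Final answer: 'xxx'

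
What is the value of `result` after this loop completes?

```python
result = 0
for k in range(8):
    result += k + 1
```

Let's trace through this code step by step.

Initialize: result = 0
Entering loop: for k in range(8):
After iteration 1: k = 0, result = 1
After iteration 2: k = 1, result = 3
After iteration 3: k = 2, result = 6
After iteration 4: k = 3, result = 10
After iteration 5: k = 4, result = 15
After iteration 6: k = 5, result = 21
After iteration 7: k = 6, result = 28
After iteration 8: k = 7, result = 36
Loop ends.

Final answer: 36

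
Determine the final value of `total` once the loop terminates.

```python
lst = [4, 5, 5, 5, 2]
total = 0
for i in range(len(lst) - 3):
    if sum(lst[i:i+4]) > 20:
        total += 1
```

Let's trace through this code step by step.

Initialize: lst = [4, 5, 5, 5, 2]
Initialize: total = 0
Entering loop: for i in range(len(lst) - 3):
After iteration 1: i = 0, total = 0
After iteration 2: i = 1, total = 0
Loop ends.

Final answer: 0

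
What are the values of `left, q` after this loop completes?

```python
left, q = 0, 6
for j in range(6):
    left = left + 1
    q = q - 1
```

Let's trace through this code step by step.

Initialize: left = 0
Initialize: q = 6
Entering loop: for j in range(6):
After iteration 1: j = 0, left = 1, q = 5
After iteration 2: j = 1, left = 2, q = 4
After iteration 3: j = 2, left = 3, q = 3
After iteration 4: j = 3, left = 4, q = 2
After iteration 5: j = 4, left = 5, q = 1
After iteration 6: j = 5, left = 6, q = 0
Loop ends.

Final answer: 6, 0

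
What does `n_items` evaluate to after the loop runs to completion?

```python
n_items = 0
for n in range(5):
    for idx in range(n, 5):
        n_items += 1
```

Let's trace through this code step by step.

Initialize: n_items = 0
Entering loop: for n in range(5):
After iteration 1: n = 0, n_items = 5
After iteration 2: n = 1, n_items = 9
After iteration 3: n = 2, n_items = 12
After iteration 4: n = 3, n_items = 14
After iteration 5: n = 4, n_items = 15
Loop ends.

Final answer: 15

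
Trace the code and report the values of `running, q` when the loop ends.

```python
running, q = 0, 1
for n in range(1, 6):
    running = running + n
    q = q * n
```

Let's trace through this code step by step.

Initialize: running = 0
Initialize: q = 1
Entering loop: for n in range(1, 6):
After iteration 1: n = 1, running = 1, q = 1
After iteration 2: n = 2, running = 3, q = 2
After iteration 3: n = 3, running = 6, q = 6
After iteration 4: n = 4, running = 10, q = 24
After iteration 5: n = 5, running = 15, q = 120
Loop ends.

Final answer: 15, 120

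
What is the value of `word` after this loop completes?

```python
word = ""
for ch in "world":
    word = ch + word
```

Let's trace through this code step by step.

Initialize: word = ''
Entering loop: for ch in "world":
After iteration 1: ch = 'w', word = 'w'
After iteration 2: ch = 'o', word = 'ow'
After iteration 3: ch = 'r', word = 'row'
After iteration 4: ch = 'l', word = 'lrow'
After iteration 5: ch = 'd', word = 'dlrow'
Loop ends.

Final answer: 'dlrow'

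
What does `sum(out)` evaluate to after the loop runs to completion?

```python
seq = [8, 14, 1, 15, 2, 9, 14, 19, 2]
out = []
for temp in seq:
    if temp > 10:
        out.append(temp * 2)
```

Let's trace through this code step by step.

Initialize: seq = [8, 14, 1, 15, 2, 9, 14, 19, 2]
Initialize: out = []
Entering loop: for temp in seq:
After iteration 1: temp = 8, out = []
After iteration 2: temp = 14, out = [28]
After iteration 3: temp = 1, out = [28]
After iteration 4: temp = 15, out = [28, 30]
After iteration 5: temp = 2, out = [28, 30]
After iteration 6: temp = 9, out = [28, 30]
After iteration 7: temp = 14, out = [28, 30, 28]
After iteration 8: temp = 19, out = [28, 30, 28, 38]
After iteration 9: temp = 2, out = [28, 30, 28, 38]
Loop ends.
sum(out) = 124

Final answer: 124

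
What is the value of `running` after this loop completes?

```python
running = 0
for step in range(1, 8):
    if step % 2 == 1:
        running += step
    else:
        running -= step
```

Let's trace through this code step by step.

Initialize: running = 0
Entering loop: for step in range(1, 8):
After iteration 1: step = 1, running = 1
After iteration 2: step = 2, running = -1
After iteration 3: step = 3, running = 2
After iteration 4: step = 4, running = -2
After iteration 5: step = 5, running = 3
After iteration 6: step = 6, running = -3
After iteration 7: step = 7, running = 4
Loop ends.

Final answer: 4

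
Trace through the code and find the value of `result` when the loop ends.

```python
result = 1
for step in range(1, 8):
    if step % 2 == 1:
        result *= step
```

Let's trace through this code step by step.

Initialize: result = 1
Entering loop: for step in range(1, 8):
After iteration 1: step = 1, result = 1
After iteration 2: step = 2, result = 1
After iteration 3: step = 3, result = 3
After iteration 4: step = 4, result = 3
After iteration 5: step = 5, result = 15
After iteration 6: step = 6, result = 15
After iteration 7: step = 7, result = 105
Loop ends.

Final answer: 105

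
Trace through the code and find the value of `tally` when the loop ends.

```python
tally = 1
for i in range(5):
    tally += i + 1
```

Let's trace through this code step by step.

Initialize: tally = 1
Entering loop: for i in range(5):
After iteration 1: i = 0, tally = 2
After iteration 2: i = 1, tally = 4
After iteration 3: i = 2, tally = 7
After iteration 4: i = 3, tally = 11
After iteration 5: i = 4, tally = 16
Loop ends.

Final answer: 16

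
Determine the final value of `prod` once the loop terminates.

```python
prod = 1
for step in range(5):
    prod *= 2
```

Let's trace through this code step by step.

Initialize: prod = 1
Entering loop: for step in range(5):
After iteration 1: step = 0, prod = 2
After iteration 2: step = 1, prod = 4
After iteration 3: step = 2, prod = 8
After iteration 4: step = 3, prod = 16
After iteration 5: step = 4, prod = 32
Loop ends.

Final answer: 32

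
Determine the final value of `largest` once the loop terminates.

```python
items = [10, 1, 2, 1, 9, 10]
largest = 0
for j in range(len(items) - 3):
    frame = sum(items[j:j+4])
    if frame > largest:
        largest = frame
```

Let's trace through this code step by step.

Initialize: items = [10, 1, 2, 1, 9, 10]
Initialize: largest = 0
Entering loop: for j in range(len(items) - 3):
After iteration 1: j = 0, largest = 14, frame = 14
After iteration 2: j = 1, largest = 14, frame = 13
After iteration 3: j = 2, largest = 22, frame = 22
Loop ends.

Final answer: 22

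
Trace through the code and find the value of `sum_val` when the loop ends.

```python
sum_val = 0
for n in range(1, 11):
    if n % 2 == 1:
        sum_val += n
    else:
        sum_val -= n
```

Let's trace through this code step by step.

Initialize: sum_val = 0
Entering loop: for n in range(1, 11):
After iteration 1: n = 1, sum_val = 1
After iteration 2: n = 2, sum_val = -1
After iteration 3: n = 3, sum_val = 2
After iteration 4: n = 4, sum_val = -2
After iteration 5: n = 5, sum_val = 3
After iteration 6: n = 6, sum_val = -3
After iteration 7: n = 7, sum_val = 4
After iteration 8: n = 8, sum_val = -4
After iteration 9: n = 9, sum_val = 5
After iteration 10: n = 10, sum_val = -5
Loop ends.

Final answer: -5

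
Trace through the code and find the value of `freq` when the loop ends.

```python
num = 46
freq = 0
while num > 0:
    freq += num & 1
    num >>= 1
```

Let's trace through this code step by step.

Initialize: num = 46
Initialize: freq = 0
Entering loop: while num > 0:
After iteration 1: num = 23, freq = 0
After iteration 2: num = 11, freq = 1
After iteration 3: num = 5, freq = 2
After iteration 4: num = 2, freq = 3
After iteration 5: num = 1, freq = 3
After iteration 6: num = 0, freq = 4
Loop ends.

Final answer: 4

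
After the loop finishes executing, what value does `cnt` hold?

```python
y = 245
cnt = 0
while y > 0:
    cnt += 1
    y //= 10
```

Let's trace through this code step by step.

Initialize: y = 245
Initialize: cnt = 0
Entering loop: while y > 0:
After iteration 1: y = 24, cnt = 1
After iteration 2: y = 2, cnt = 2
After iteration 3: y = 0, cnt = 3
Loop ends.

Final answer: 3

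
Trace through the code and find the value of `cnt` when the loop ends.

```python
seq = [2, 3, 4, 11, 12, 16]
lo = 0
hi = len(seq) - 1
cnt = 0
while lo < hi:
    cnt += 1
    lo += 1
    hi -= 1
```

Let's trace through this code step by step.

Initialize: seq = [2, 3, 4, 11, 12, 16]
Initialize: lo = 0
Initialize: hi = 5
Initialize: cnt = 0
Entering loop: while lo < hi:
After iteration 1: lo = 1, hi = 4, cnt = 1
After iteration 2: lo = 2, hi = 3, cnt = 2
After iteration 3: lo = 3, hi = 2, cnt = 3
Loop ends.

Final answer: 3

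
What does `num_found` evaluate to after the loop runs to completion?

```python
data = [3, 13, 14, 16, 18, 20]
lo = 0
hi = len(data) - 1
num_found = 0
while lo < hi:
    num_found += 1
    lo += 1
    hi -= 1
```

Let's trace through this code step by step.

Initialize: data = [3, 13, 14, 16, 18, 20]
Initialize: lo = 0
Initialize: hi = 5
Initialize: num_found = 0
Entering loop: while lo < hi:
After iteration 1: lo = 1, hi = 4, num_found = 1
After iteration 2: lo = 2, hi = 3, num_found = 2
After iteration 3: lo = 3, hi = 2, num_found = 3
Loop ends.

Final answer: 3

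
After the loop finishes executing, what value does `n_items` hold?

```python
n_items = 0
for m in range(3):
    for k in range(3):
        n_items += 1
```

Let's trace through this code step by step.

Initialize: n_items = 0
Entering loop: for m in range(3):
After iteration 1: m = 0, n_items = 3
After iteration 2: m = 1, n_items = 6
After iteration 3: m = 2, n_items = 9
Loop ends.

Final answer: 9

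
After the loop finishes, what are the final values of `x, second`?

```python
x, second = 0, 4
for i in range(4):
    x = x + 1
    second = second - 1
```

Let's trace through this code step by step.

Initialize: x = 0
Initialize: second = 4
Entering loop: for i in range(4):
After iteration 1: i = 0, x = 1, second = 3
After iteration 2: i = 1, x = 2, second = 2
After iteration 3: i = 2, x = 3, second = 1
After iteration 4: i = 3, x = 4, second = 0
Loop ends.

Final answer: 4, 0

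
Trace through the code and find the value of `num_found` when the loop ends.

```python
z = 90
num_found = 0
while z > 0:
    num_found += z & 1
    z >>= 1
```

Let's trace through this code step by step.

Initialize: z = 90
Initialize: num_found = 0
Entering loop: while z > 0:
After iteration 1: z = 45, num_found = 0
After iteration 2: z = 22, num_found = 1
After iteration 3: z = 11, num_found = 1
After iteration 4: z = 5, num_found = 2
After iteration 5: z = 2, num_found = 3
After iteration 6: z = 1, num_found = 3
After iteration 7: z = 0, num_found = 4
Loop ends.

Final answer: 4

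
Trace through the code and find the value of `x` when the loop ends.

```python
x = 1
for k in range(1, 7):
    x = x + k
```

Let's trace through this code step by step.

Initialize: x = 1
Entering loop: for k in range(1, 7):
After iteration 1: k = 1, x = 2
After iteration 2: k = 2, x = 4
After iteration 3: k = 3, x = 7
After iteration 4: k = 4, x = 11
After iteration 5: k = 5, x = 16
After iteration 6: k = 6, x = 22
Loop ends.

Final answer: 22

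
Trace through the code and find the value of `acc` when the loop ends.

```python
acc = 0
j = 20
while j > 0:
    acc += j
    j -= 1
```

Let's trace through this code step by step.

Initialize: acc = 0
Initialize: j = 20
Entering loop: while j > 0:
After iteration 1: acc = 20, j = 19
After iteration 2: acc = 39, j = 18
After iteration 3: acc = 57, j = 17
After iteration 4: acc = 74, j = 16
After iteration 5: acc = 90, j = 15
After iteration 6: acc = 105, j = 14
After iteration 7: acc = 119, j = 13
After iteration 8: acc = 132, j = 12
After iteration 9: acc = 144, j = 11
After iteration 10: acc = 155, j = 10
After iteration 11: acc = 165, j = 9
After iteration 12: acc = 174, j = 8
After iteration 13: acc = 182, j = 7
After iteration 14: acc = 189, j = 6
After iteration 15: acc = 195, j = 5
After iteration 16: acc = 200, j = 4
After iteration 17: acc = 204, j = 3
After iteration 18: acc = 207, j = 2
After iteration 19: acc = 209, j = 1
After iteration 20: acc = 210, j = 0
Loop ends.

Final answer: 210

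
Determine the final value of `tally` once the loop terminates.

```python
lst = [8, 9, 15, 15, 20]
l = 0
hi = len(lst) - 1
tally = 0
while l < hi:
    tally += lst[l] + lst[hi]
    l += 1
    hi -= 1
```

Let's trace through this code step by step.

Initialize: lst = [8, 9, 15, 15, 20]
Initialize: l = 0
Initialize: hi = 4
Initialize: tally = 0
Entering loop: while l < hi:
After iteration 1: l = 1, hi = 3, tally = 28
After iteration 2: l = 2, hi = 2, tally = 52
Loop ends.

Final answer: 52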